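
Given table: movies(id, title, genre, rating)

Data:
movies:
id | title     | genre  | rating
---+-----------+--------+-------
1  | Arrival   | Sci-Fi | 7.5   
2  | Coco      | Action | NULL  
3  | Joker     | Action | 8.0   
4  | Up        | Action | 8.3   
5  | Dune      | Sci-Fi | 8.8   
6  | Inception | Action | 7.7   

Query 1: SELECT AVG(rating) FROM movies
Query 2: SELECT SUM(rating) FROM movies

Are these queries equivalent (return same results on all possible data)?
No, not equivalent

Query 1 returns: [(8.06,)]
Query 2 returns: [(40.300000000000004,)]

Reason: AVG vs SUM give different aggregate values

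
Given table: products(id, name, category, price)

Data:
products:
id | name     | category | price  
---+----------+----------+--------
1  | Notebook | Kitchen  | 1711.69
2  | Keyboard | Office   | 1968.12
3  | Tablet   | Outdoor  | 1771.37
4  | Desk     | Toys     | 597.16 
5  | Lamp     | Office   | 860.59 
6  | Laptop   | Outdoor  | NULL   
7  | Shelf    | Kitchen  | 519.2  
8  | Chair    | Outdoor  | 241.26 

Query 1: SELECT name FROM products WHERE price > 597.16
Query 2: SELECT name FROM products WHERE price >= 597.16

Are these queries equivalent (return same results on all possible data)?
No, not equivalent

Query 1 returns: [('Notebook',), ('Keyboard',), ('Tablet',), ('Lamp',)]
Query 2 returns: [('Notebook',), ('Keyboard',), ('Tablet',), ('Desk',), ('Lamp',)]

Reason: > vs >= gives different results when price = 597.16 exists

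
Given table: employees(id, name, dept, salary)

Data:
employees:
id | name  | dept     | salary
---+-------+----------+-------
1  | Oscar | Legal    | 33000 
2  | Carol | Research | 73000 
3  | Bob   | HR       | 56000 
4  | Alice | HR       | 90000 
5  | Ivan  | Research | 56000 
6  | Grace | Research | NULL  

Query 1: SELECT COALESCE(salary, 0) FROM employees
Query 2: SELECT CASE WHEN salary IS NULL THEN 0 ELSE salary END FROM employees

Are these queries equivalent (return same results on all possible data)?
Yes, equivalent

Both queries return: [(0,), (33000,), (56000,), (56000,), (73000,), (90000,)]

Reason: COALESCE vs CASE for NULL handling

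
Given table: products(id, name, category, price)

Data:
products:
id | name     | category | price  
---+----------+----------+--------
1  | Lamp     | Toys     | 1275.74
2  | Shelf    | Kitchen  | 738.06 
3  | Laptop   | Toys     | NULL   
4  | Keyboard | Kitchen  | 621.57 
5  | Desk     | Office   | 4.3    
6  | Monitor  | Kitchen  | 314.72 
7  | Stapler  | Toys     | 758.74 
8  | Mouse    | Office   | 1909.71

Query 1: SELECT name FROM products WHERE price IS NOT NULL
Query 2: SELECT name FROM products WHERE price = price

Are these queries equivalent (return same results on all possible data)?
Yes, equivalent

Both queries return: [('Desk',), ('Keyboard',), ('Lamp',), ('Monitor',), ('Mouse',), ('Shelf',), ('Stapler',)]

Reason: IS NOT NULL vs self-equality (both exclude NULLs)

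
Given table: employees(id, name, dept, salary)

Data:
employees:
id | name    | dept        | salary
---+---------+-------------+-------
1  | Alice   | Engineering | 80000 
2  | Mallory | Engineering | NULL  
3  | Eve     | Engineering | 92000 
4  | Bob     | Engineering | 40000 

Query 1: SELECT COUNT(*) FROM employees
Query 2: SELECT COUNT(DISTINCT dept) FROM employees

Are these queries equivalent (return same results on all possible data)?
No, not equivalent

Query 1 returns: [(4,)]
Query 2 returns: [(1,)]

Reason: COUNT(*) counts rows, COUNT(DISTINCT dept) counts unique depts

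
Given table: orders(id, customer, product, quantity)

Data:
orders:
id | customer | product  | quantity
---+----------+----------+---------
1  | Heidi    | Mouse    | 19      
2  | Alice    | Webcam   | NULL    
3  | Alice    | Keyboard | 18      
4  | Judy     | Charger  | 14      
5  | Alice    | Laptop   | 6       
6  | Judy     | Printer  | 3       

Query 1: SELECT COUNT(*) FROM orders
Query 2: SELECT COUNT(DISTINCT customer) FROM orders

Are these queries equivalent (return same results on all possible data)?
No, not equivalent

Query 1 returns: [(6,)]
Query 2 returns: [(3,)]

Reason: COUNT(*) counts rows, COUNT(DISTINCT customer) counts unique customers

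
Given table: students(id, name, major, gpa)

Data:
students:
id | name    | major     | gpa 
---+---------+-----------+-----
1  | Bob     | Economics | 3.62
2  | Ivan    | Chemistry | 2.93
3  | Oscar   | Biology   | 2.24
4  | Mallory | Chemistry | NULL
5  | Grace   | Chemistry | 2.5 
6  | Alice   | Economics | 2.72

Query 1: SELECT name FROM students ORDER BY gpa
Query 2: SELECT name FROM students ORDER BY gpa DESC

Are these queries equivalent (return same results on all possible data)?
No, not equivalent

Query 1 returns: [('Mallory',), ('Oscar',), ('Grace',), ('Alice',), ('Ivan',), ('Bob',)]
Query 2 returns: [('Bob',), ('Ivan',), ('Alice',), ('Grace',), ('Oscar',), ('Mallory',)]

Reason: ASC vs DESC gives opposite ordering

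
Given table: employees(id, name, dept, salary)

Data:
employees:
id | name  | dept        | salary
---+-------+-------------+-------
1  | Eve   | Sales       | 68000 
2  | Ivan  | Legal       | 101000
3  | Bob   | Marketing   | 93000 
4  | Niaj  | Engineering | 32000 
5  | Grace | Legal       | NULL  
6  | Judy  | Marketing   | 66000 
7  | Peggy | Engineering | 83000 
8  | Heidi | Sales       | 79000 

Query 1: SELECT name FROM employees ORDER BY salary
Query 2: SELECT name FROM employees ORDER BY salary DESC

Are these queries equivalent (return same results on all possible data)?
No, not equivalent

Query 1 returns: [('Grace',), ('Niaj',), ('Judy',), ('Eve',), ('Heidi',), ('Peggy',), ('Bob',), ('Ivan',)]
Query 2 returns: [('Ivan',), ('Bob',), ('Peggy',), ('Heidi',), ('Eve',), ('Judy',), ('Niaj',), ('Grace',)]

Reason: ASC vs DESC gives opposite ordering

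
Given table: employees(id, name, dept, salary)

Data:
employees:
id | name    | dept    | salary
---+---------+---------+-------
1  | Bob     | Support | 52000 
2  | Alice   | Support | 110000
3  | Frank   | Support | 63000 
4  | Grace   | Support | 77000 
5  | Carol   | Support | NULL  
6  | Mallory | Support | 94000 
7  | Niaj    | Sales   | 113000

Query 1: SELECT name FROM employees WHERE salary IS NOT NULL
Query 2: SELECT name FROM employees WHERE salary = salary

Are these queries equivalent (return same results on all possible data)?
Yes, equivalent

Both queries return: [('Alice',), ('Bob',), ('Frank',), ('Grace',), ('Mallory',), ('Niaj',)]

Reason: IS NOT NULL vs self-equality (both exclude NULLs)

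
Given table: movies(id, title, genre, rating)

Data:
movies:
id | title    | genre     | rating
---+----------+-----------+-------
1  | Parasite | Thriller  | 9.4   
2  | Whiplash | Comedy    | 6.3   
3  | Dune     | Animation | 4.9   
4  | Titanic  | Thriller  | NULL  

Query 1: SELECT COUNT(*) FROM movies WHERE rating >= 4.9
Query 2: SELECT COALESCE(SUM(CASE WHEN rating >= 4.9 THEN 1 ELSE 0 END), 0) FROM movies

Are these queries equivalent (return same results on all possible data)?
Yes, equivalent

Both queries return: [(3,)]

Reason: COUNT with WHERE vs conditional SUM (COALESCE handles empty-table NULL)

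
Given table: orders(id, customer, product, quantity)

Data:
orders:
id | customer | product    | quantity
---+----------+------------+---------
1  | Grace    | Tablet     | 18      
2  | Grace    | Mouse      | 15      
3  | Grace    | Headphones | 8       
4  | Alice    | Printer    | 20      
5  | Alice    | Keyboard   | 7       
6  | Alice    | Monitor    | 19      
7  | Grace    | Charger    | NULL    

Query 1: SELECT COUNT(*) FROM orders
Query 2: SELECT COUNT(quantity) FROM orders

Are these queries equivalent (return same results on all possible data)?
No, not equivalent

Query 1 returns: [(7,)]
Query 2 returns: [(6,)]

Reason: COUNT(*) includes NULLs, COUNT(column) excludes them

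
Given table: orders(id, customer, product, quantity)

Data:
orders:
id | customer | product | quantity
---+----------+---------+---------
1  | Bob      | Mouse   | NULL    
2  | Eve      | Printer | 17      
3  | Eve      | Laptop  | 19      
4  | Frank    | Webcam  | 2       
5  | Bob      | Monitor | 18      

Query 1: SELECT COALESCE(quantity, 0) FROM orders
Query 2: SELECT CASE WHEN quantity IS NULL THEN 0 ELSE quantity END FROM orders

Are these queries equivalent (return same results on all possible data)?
Yes, equivalent

Both queries return: [(0,), (2,), (17,), (18,), (19,)]

Reason: COALESCE vs CASE for NULL handling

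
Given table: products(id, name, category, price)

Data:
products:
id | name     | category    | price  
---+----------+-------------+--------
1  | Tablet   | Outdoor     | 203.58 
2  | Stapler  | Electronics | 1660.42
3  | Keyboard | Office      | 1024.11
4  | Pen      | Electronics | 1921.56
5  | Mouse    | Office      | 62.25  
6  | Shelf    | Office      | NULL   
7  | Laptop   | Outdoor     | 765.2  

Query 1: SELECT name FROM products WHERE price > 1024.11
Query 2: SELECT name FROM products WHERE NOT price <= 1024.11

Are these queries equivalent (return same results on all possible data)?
Yes, equivalent

Both queries return: [('Pen',), ('Stapler',)]

Reason: Both filter price > 1024.11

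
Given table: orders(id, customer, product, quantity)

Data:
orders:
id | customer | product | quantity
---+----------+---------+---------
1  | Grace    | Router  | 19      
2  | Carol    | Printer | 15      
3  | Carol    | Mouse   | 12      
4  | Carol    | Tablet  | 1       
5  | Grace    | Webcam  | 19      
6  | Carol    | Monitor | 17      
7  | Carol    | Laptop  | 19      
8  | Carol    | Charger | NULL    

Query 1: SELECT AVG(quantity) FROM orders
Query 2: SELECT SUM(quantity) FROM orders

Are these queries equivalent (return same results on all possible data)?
No, not equivalent

Query 1 returns: [(14.571428571428571,)]
Query 2 returns: [(102,)]

Reason: AVG vs SUM give different aggregate values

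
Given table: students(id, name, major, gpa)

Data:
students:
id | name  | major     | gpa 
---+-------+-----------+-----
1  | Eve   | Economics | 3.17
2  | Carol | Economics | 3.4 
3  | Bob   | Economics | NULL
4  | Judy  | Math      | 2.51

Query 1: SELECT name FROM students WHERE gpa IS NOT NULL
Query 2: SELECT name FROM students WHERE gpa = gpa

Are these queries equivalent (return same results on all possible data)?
Yes, equivalent

Both queries return: [('Carol',), ('Eve',), ('Judy',)]

Reason: IS NOT NULL vs self-equality (both exclude NULLs)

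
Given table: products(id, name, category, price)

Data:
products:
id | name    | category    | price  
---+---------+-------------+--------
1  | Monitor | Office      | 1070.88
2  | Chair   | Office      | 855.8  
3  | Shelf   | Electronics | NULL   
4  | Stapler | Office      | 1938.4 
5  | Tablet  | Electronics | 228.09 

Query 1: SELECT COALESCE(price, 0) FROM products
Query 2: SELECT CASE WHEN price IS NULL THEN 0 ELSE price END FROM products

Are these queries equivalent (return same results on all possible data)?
Yes, equivalent

Both queries return: [(0,), (228.09,), (855.8,), (1070.88,), (1938.4,)]

Reason: COALESCE vs CASE for NULL handling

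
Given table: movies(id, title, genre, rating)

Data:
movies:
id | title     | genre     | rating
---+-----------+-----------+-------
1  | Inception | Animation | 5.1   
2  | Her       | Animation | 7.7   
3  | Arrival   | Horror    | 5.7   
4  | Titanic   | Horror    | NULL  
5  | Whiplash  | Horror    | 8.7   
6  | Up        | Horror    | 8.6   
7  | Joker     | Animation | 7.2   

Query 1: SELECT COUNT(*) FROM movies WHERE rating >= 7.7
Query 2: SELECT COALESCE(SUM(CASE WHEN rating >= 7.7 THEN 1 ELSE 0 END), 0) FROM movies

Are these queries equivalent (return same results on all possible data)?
Yes, equivalent

Both queries return: [(3,)]

Reason: COUNT with WHERE vs conditional SUM (COALESCE handles empty-table NULL)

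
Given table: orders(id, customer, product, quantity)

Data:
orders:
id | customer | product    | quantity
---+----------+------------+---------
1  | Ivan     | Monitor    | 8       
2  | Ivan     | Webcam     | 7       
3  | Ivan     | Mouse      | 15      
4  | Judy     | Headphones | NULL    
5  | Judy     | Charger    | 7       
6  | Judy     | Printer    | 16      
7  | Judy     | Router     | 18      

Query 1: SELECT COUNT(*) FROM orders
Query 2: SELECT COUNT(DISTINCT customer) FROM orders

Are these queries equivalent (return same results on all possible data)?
No, not equivalent

Query 1 returns: [(7,)]
Query 2 returns: [(2,)]

Reason: COUNT(*) counts rows, COUNT(DISTINCT customer) counts unique customers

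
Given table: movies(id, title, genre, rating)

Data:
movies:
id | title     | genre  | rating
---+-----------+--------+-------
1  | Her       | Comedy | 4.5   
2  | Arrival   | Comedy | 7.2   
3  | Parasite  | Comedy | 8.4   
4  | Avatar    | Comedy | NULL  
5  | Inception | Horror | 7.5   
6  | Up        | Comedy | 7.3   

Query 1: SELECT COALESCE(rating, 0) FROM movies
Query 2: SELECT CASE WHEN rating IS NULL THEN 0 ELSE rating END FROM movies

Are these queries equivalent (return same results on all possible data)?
Yes, equivalent

Both queries return: [(0,), (4.5,), (7.2,), (7.3,), (7.5,), (8.4,)]

Reason: COALESCE vs CASE for NULL handling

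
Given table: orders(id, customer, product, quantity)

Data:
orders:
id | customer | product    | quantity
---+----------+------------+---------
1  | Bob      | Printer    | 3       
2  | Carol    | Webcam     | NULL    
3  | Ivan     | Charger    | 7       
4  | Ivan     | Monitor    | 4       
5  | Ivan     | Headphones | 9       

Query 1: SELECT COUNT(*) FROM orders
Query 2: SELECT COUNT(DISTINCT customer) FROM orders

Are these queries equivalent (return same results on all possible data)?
No, not equivalent

Query 1 returns: [(5,)]
Query 2 returns: [(3,)]

Reason: COUNT(*) counts rows, COUNT(DISTINCT customer) counts unique customers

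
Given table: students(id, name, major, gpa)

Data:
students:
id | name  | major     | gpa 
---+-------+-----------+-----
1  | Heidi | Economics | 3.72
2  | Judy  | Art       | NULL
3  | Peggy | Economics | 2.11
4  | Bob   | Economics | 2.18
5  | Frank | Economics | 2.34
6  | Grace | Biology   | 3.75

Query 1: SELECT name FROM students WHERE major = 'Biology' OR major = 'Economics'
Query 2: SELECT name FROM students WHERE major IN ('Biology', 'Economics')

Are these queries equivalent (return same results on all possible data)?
Yes, equivalent

Both queries return: [('Bob',), ('Frank',), ('Grace',), ('Heidi',), ('Peggy',)]

Reason: OR vs IN are equivalent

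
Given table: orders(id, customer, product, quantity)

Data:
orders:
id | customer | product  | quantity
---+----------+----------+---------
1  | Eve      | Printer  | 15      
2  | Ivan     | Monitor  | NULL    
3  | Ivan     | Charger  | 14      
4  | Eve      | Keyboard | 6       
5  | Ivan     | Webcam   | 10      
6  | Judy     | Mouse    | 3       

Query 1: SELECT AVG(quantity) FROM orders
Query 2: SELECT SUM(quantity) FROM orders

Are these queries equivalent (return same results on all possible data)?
No, not equivalent

Query 1 returns: [(9.6,)]
Query 2 returns: [(48,)]

Reason: AVG vs SUM give different aggregate values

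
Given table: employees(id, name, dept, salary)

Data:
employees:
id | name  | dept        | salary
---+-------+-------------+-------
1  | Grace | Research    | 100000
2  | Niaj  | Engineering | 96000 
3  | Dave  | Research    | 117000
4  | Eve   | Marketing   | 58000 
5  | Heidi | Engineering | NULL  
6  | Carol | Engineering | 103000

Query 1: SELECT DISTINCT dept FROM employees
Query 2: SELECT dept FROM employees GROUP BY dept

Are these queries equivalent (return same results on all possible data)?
Yes, equivalent

Both queries return: [('Engineering',), ('Marketing',), ('Research',)]

Reason: Both get unique depts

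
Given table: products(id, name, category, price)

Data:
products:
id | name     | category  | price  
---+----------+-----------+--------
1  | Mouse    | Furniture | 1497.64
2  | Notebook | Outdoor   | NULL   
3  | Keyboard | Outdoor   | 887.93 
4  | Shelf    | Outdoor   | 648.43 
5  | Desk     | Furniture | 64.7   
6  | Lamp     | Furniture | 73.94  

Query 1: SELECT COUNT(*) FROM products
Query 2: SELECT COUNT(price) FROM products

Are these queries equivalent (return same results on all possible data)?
No, not equivalent

Query 1 returns: [(6,)]
Query 2 returns: [(5,)]

Reason: COUNT(*) includes NULLs, COUNT(column) excludes them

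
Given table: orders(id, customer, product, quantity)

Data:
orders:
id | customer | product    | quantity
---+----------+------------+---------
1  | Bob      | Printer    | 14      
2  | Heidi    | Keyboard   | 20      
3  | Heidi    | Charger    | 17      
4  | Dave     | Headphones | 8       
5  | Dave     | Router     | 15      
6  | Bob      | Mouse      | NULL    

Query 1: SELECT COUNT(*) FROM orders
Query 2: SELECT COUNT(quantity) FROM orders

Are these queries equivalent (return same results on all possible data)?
No, not equivalent

Query 1 returns: [(6,)]
Query 2 returns: [(5,)]

Reason: COUNT(*) includes NULLs, COUNT(column) excludes them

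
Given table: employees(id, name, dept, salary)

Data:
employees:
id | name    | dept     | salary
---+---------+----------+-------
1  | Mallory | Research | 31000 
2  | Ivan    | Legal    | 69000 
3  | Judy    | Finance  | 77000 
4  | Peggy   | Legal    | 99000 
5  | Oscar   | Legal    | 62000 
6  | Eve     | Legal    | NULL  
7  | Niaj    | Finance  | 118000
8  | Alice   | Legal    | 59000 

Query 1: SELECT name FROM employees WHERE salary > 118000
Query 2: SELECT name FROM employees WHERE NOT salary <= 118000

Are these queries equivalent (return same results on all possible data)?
Yes, equivalent

Both queries return: []

Reason: Both filter salary > 118000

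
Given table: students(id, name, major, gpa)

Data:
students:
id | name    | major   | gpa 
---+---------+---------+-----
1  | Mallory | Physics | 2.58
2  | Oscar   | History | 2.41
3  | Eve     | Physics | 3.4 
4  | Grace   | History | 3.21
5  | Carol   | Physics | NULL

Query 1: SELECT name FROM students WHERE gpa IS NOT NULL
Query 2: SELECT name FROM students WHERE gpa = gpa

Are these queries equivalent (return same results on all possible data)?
Yes, equivalent

Both queries return: [('Eve',), ('Grace',), ('Mallory',), ('Oscar',)]

Reason: IS NOT NULL vs self-equality (both exclude NULLs)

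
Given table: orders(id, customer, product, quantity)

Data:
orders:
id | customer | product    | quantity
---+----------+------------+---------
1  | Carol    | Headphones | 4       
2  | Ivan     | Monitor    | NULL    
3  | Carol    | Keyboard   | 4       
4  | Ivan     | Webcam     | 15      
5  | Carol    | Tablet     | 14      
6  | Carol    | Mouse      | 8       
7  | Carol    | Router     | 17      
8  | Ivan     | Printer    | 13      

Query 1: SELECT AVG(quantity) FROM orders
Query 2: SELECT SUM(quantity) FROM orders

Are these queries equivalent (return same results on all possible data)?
No, not equivalent

Query 1 returns: [(10.714285714285714,)]
Query 2 returns: [(75,)]

Reason: AVG vs SUM give different aggregate values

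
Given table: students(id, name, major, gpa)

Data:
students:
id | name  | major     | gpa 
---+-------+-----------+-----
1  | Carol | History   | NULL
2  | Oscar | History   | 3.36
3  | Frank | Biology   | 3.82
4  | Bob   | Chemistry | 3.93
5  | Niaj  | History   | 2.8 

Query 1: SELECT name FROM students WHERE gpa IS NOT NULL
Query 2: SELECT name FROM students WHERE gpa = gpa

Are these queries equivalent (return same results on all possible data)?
Yes, equivalent

Both queries return: [('Bob',), ('Frank',), ('Niaj',), ('Oscar',)]

Reason: IS NOT NULL vs self-equality (both exclude NULLs)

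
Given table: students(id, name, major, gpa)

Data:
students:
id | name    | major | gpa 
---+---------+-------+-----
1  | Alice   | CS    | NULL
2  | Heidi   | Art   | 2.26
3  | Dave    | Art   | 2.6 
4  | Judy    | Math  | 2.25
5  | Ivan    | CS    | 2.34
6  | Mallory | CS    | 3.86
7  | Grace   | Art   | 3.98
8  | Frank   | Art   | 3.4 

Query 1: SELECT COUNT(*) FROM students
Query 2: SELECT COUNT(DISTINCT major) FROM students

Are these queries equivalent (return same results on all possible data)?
No, not equivalent

Query 1 returns: [(8,)]
Query 2 returns: [(3,)]

Reason: COUNT(*) counts rows, COUNT(DISTINCT major) counts unique majors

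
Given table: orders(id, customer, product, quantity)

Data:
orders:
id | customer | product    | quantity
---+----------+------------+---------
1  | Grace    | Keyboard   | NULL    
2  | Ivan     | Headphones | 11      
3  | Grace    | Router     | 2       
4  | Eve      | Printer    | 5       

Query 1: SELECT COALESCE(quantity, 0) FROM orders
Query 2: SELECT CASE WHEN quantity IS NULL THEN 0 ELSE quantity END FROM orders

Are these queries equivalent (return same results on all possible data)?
Yes, equivalent

Both queries return: [(0,), (2,), (5,), (11,)]

Reason: COALESCE vs CASE for NULL handling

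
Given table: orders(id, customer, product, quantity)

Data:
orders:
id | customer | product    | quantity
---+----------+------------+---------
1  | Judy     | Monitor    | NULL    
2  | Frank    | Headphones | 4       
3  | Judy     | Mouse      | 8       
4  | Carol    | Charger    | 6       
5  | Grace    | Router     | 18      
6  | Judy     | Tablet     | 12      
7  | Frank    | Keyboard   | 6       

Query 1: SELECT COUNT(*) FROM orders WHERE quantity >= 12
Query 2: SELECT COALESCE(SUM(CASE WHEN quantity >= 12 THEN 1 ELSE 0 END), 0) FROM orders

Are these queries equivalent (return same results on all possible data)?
Yes, equivalent

Both queries return: [(2,)]

Reason: COUNT with WHERE vs conditional SUM (COALESCE handles empty-table NULL)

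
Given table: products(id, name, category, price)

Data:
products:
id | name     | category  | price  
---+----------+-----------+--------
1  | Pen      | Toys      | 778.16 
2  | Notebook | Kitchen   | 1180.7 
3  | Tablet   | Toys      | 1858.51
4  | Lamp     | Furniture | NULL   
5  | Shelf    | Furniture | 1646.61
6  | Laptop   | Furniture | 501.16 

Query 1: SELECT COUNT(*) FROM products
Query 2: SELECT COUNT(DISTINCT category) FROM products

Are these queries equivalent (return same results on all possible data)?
No, not equivalent

Query 1 returns: [(6,)]
Query 2 returns: [(3,)]

Reason: COUNT(*) counts rows, COUNT(DISTINCT category) counts unique categorys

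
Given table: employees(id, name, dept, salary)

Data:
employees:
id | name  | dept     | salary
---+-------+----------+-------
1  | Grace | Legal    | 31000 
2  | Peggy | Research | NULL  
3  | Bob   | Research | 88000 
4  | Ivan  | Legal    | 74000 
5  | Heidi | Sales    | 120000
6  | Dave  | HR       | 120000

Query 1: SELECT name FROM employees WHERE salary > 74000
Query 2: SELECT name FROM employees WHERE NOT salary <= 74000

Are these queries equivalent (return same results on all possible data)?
Yes, equivalent

Both queries return: [('Bob',), ('Dave',), ('Heidi',)]

Reason: Both filter salary > 74000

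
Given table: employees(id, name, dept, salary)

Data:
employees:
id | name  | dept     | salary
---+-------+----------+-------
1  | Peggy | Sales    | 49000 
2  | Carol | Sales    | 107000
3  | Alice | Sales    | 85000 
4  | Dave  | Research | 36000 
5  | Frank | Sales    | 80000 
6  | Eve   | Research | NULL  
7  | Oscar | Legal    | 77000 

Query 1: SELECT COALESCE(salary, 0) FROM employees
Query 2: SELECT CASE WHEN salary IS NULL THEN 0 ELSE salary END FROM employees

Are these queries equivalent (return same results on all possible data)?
Yes, equivalent

Both queries return: [(0,), (36000,), (49000,), (77000,), (80000,), (85000,), (107000,)]

Reason: COALESCE vs CASE for NULL handling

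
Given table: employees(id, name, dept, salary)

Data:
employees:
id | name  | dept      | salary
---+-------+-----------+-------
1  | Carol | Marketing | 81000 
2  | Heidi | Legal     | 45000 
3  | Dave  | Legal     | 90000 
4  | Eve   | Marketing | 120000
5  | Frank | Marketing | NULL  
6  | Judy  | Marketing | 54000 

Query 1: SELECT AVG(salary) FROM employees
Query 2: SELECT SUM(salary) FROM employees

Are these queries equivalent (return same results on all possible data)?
No, not equivalent

Query 1 returns: [(78000.0,)]
Query 2 returns: [(390000,)]

Reason: AVG vs SUM give different aggregate values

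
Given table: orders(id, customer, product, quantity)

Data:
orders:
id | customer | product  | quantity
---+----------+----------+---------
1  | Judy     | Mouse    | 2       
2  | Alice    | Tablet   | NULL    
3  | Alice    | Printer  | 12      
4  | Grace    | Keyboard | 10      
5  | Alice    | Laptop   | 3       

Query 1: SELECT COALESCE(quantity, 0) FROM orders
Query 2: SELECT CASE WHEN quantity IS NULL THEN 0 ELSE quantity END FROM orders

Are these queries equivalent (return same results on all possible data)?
Yes, equivalent

Both queries return: [(0,), (2,), (3,), (10,), (12,)]

Reason: COALESCE vs CASE for NULL handling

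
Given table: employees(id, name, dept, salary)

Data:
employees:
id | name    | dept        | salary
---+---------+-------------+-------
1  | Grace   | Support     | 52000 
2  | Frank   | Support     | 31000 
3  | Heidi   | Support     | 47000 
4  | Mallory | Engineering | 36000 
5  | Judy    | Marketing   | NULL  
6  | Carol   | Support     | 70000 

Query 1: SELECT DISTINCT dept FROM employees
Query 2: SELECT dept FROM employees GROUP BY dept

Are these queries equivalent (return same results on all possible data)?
Yes, equivalent

Both queries return: [('Engineering',), ('Marketing',), ('Support',)]

Reason: Both get unique depts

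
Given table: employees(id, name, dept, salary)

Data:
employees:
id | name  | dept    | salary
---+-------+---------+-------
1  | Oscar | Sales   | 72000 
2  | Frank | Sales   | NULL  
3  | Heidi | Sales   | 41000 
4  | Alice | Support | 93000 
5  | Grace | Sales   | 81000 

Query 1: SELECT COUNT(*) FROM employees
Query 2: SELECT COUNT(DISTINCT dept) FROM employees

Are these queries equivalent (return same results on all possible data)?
No, not equivalent

Query 1 returns: [(5,)]
Query 2 returns: [(2,)]

Reason: COUNT(*) counts rows, COUNT(DISTINCT dept) counts unique depts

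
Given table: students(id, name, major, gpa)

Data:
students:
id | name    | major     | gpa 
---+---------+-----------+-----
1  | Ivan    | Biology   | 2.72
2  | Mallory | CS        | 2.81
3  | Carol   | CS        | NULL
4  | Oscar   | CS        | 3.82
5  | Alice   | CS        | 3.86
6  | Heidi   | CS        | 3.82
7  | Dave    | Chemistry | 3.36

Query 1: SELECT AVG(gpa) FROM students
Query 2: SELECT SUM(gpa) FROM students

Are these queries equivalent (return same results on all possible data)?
No, not equivalent

Query 1 returns: [(3.3983333333333334,)]
Query 2 returns: [(20.39,)]

Reason: AVG vs SUM give different aggregate values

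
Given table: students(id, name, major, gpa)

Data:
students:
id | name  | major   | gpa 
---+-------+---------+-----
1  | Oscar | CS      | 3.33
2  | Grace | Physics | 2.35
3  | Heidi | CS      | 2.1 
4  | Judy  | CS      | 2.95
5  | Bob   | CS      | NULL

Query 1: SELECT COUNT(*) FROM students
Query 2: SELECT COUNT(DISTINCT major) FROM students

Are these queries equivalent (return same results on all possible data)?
No, not equivalent

Query 1 returns: [(5,)]
Query 2 returns: [(2,)]

Reason: COUNT(*) counts rows, COUNT(DISTINCT major) counts unique majors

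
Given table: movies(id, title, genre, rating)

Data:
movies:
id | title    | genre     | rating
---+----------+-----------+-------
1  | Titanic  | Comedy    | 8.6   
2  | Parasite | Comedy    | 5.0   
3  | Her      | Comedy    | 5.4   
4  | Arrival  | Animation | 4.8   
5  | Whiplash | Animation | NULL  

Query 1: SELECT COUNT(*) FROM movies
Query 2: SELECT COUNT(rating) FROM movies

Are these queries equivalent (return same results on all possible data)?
No, not equivalent

Query 1 returns: [(5,)]
Query 2 returns: [(4,)]

Reason: COUNT(*) includes NULLs, COUNT(column) excludes them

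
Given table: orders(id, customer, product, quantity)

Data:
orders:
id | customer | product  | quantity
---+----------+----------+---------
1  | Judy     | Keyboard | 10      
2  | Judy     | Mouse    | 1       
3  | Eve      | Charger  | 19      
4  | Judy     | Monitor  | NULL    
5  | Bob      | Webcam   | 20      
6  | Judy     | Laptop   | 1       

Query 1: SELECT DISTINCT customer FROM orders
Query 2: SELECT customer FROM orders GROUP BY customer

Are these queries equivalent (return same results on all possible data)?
Yes, equivalent

Both queries return: [('Bob',), ('Eve',), ('Judy',)]

Reason: Both get unique customers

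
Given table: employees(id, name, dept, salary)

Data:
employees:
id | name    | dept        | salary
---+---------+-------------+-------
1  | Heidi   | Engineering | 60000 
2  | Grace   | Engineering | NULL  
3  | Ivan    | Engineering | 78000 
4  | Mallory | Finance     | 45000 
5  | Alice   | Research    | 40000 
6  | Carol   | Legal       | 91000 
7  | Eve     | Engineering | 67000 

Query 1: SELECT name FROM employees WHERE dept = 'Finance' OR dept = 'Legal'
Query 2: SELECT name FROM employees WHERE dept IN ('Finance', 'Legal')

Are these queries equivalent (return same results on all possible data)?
Yes, equivalent

Both queries return: [('Carol',), ('Mallory',)]

Reason: OR vs IN are equivalent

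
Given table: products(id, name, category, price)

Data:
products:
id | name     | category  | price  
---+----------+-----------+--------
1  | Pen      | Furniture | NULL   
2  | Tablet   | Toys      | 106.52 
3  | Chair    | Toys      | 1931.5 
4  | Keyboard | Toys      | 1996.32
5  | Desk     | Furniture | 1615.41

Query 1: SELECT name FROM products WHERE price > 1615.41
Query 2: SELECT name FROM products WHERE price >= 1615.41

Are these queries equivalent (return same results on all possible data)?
No, not equivalent

Query 1 returns: [('Chair',), ('Keyboard',)]
Query 2 returns: [('Chair',), ('Keyboard',), ('Desk',)]

Reason: > vs >= gives different results when price = 1615.41 exists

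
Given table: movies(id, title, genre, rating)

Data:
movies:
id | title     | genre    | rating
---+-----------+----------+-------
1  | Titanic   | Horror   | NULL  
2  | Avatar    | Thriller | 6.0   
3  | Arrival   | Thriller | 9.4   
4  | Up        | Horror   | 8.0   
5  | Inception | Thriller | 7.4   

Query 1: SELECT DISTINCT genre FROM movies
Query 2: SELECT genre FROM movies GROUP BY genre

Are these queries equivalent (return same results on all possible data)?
Yes, equivalent

Both queries return: [('Horror',), ('Thriller',)]

Reason: Both get unique genres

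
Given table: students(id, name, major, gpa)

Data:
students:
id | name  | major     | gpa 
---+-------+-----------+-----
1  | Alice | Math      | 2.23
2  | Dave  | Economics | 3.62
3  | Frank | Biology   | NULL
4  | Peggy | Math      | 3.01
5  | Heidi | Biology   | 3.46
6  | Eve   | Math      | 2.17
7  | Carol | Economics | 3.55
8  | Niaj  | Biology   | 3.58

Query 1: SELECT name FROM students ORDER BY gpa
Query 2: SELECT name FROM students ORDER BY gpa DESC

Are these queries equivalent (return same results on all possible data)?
No, not equivalent

Query 1 returns: [('Frank',), ('Eve',), ('Alice',), ('Peggy',), ('Heidi',), ('Carol',), ('Niaj',), ('Dave',)]
Query 2 returns: [('Dave',), ('Niaj',), ('Carol',), ('Heidi',), ('Peggy',), ('Alice',), ('Eve',), ('Frank',)]

Reason: ASC vs DESC gives opposite ordering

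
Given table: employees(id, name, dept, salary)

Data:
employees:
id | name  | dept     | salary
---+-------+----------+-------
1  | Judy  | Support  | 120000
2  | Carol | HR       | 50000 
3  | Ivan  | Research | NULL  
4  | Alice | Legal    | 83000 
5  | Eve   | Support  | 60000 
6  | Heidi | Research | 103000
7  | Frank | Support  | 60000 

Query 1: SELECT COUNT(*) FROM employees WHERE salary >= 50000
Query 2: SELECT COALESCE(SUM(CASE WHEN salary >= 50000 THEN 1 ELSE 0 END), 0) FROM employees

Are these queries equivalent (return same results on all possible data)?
Yes, equivalent

Both queries return: [(6,)]

Reason: COUNT with WHERE vs conditional SUM (COALESCE handles empty-table NULL)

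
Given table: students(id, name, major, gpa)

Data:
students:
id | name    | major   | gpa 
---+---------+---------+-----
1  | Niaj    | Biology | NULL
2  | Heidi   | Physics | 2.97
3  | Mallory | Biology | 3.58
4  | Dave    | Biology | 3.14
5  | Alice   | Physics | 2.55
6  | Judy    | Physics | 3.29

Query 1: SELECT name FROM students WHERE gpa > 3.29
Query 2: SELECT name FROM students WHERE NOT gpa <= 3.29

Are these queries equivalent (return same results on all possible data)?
Yes, equivalent

Both queries return: [('Mallory',)]

Reason: Both filter gpa > 3.29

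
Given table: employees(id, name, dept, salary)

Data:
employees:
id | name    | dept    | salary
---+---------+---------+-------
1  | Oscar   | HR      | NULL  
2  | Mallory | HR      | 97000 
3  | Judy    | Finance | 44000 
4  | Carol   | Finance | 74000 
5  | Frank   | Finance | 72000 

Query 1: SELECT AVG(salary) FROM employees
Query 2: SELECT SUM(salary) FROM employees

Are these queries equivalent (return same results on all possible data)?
No, not equivalent

Query 1 returns: [(71750.0,)]
Query 2 returns: [(287000,)]

Reason: AVG vs SUM give different aggregate values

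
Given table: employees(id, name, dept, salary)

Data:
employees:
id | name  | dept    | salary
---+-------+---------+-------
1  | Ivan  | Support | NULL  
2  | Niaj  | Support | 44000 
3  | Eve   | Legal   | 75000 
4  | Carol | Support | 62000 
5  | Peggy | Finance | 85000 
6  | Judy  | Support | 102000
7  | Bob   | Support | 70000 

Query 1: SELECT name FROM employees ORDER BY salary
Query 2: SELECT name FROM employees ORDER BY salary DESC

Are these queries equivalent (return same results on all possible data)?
No, not equivalent

Query 1 returns: [('Ivan',), ('Niaj',), ('Carol',), ('Bob',), ('Eve',), ('Peggy',), ('Judy',)]
Query 2 returns: [('Judy',), ('Peggy',), ('Eve',), ('Bob',), ('Carol',), ('Niaj',), ('Ivan',)]

Reason: ASC vs DESC gives opposite ordering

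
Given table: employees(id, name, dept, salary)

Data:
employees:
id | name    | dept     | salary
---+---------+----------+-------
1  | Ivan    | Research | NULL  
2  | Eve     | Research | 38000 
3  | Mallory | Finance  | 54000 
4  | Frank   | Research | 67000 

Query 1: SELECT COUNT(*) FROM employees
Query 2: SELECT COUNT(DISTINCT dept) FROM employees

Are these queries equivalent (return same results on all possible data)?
No, not equivalent

Query 1 returns: [(4,)]
Query 2 returns: [(2,)]

Reason: COUNT(*) counts rows, COUNT(DISTINCT dept) counts unique depts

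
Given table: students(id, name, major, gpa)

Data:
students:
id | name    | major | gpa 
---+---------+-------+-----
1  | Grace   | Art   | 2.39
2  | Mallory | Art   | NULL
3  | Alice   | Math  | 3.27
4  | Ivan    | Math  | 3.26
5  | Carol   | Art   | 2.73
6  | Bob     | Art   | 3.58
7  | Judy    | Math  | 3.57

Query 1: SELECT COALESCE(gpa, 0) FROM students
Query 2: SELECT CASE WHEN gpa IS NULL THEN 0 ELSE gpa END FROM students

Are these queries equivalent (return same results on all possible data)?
Yes, equivalent

Both queries return: [(0,), (2.39,), (2.73,), (3.26,), (3.27,), (3.57,), (3.58,)]

Reason: COALESCE vs CASE for NULL handling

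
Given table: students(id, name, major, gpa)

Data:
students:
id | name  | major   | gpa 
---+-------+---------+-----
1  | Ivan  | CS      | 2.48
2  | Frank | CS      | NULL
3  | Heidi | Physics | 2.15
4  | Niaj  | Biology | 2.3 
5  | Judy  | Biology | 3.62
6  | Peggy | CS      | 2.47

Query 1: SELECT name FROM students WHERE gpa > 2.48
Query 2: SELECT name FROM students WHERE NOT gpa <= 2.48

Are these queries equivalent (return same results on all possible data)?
Yes, equivalent

Both queries return: [('Judy',)]

Reason: Both filter gpa > 2.48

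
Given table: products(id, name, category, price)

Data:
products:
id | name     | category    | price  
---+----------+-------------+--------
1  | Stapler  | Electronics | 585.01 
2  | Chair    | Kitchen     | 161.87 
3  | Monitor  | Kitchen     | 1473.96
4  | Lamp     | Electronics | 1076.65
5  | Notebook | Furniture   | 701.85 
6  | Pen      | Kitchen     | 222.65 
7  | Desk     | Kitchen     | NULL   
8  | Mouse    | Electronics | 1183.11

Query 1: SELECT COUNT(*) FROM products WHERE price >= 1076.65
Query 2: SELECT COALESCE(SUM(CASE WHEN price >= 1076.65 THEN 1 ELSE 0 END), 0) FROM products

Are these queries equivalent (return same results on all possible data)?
Yes, equivalent

Both queries return: [(3,)]

Reason: COUNT with WHERE vs conditional SUM (COALESCE handles empty-table NULL)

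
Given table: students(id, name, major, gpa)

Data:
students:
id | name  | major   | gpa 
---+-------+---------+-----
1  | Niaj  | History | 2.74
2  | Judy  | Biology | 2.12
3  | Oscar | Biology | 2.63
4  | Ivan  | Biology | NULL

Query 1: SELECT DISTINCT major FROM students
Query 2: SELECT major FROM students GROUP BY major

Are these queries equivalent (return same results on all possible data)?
Yes, equivalent

Both queries return: [('Biology',), ('History',)]

Reason: Both get unique majors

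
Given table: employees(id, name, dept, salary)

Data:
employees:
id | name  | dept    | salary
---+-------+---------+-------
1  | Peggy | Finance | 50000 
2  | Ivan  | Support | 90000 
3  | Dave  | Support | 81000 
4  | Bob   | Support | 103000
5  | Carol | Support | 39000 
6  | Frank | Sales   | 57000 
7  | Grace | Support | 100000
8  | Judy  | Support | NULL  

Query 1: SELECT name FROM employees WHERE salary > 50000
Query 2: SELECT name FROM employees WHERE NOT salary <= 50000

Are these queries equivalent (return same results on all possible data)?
Yes, equivalent

Both queries return: [('Bob',), ('Dave',), ('Frank',), ('Grace',), ('Ivan',)]

Reason: Both filter salary > 50000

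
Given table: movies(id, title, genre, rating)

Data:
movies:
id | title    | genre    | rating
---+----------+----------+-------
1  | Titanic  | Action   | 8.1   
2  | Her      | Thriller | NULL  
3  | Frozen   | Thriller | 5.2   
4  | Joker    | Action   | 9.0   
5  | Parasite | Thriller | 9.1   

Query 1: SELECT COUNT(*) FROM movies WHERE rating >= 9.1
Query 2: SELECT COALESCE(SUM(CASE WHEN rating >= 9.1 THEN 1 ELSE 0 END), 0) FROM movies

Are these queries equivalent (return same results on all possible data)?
Yes, equivalent

Both queries return: [(1,)]

Reason: COUNT with WHERE vs conditional SUM (COALESCE handles empty-table NULL)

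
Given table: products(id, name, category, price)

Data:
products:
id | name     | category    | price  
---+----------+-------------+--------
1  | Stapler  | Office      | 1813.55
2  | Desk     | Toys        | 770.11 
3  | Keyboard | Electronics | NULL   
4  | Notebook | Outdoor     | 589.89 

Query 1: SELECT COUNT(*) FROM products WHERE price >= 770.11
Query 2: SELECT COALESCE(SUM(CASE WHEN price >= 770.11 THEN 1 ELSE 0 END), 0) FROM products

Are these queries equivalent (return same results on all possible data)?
Yes, equivalent

Both queries return: [(2,)]

Reason: COUNT with WHERE vs conditional SUM (COALESCE handles empty-table NULL)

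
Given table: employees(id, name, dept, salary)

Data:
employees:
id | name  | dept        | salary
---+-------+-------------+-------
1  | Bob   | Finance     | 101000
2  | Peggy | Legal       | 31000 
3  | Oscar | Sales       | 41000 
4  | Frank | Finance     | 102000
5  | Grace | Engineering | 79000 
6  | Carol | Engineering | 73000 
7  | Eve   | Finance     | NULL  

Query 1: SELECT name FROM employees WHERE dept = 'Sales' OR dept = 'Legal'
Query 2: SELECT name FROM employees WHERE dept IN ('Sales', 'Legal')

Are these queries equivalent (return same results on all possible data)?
Yes, equivalent

Both queries return: [('Oscar',), ('Peggy',)]

Reason: OR vs IN are equivalent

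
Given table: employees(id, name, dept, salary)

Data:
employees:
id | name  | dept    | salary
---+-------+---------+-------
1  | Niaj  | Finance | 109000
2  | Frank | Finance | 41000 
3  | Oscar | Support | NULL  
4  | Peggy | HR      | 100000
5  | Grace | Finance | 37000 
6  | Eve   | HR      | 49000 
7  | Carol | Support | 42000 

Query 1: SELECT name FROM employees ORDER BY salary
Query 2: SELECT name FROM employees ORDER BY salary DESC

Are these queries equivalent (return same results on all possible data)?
No, not equivalent

Query 1 returns: [('Oscar',), ('Grace',), ('Frank',), ('Carol',), ('Eve',), ('Peggy',), ('Niaj',)]
Query 2 returns: [('Niaj',), ('Peggy',), ('Eve',), ('Carol',), ('Frank',), ('Grace',), ('Oscar',)]

Reason: ASC vs DESC gives opposite ordering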